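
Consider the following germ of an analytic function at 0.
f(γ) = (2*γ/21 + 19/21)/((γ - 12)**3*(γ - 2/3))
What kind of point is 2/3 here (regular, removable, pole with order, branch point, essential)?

The denominator factor γ - 2/3 vanishes at 2/3 and appears to the power 1; the numerator there equals 61/63, nonzero, and no other factor vanishes.
Hence a pole whose order is the multiplicity, 1.

The point is a pole of order 1.


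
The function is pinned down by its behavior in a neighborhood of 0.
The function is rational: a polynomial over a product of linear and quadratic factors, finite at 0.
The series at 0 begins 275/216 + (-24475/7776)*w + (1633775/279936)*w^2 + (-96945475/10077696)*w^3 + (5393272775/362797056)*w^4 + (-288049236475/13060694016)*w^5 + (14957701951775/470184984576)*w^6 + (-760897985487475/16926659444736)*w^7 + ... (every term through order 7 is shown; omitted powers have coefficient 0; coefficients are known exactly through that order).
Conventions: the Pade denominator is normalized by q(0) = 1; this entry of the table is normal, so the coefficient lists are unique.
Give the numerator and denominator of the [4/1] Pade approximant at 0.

Taylor coefficients needed (read off): a_0 = 275/216, a_1 = -24475/7776, a_2 = 1633775/279936, a_3 = -96945475/10077696, a_4 = 5393272775/362797056, a_5 = -288049236475/13060694016.
Write the denominator as Q(w) = 1 + q1*w. Requiring Q*f - P = O(w^6) with deg P <= 4 kills the coefficients of w^5..w^5 in Q*f:
  w^5: a_5 + q1*a_4 = 0, i.e. -288049236475/13060694016 + (5393272775/362797056)*q1 = 0.
Solving this linear system: q1 = 1047451769/706028436.
The numerator is Q*f truncated at degree 4: P0 = a_0 = 275/216; P1 = a_1 + q1*a_0 = -5332001125/4236170616; P2 = a_2 + q1*a_1 = 4942169375/4236170616; P3 = a_3 + q1*a_2 = -4072028125/4236170616; P4 = a_4 + q1*a_3 = 2516421875/4236170616.

The Pade approximant has numerator coefficients [275/216, -5332001125/4236170616, 4942169375/4236170616, -4072028125/4236170616, 2516421875/4236170616]; denominator coefficients [1, 1047451769/706028436].


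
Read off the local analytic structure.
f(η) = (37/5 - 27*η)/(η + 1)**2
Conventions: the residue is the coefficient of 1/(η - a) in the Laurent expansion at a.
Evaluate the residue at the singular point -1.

At the order-2 pole -1 set g(η) = (η - (-1))^2*f(η) = 37/5 - 27*η.
Order-2 pole: residue = g'(a); g'(-1) = -27, so the residue is -27.

The residue is -27.


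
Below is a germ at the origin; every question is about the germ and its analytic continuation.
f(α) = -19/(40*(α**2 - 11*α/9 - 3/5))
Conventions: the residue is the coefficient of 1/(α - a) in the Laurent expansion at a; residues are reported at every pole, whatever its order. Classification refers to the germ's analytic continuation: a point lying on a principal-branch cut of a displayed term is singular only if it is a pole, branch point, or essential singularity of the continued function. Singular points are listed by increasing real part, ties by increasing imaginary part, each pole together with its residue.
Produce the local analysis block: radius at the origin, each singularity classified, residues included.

Denominator factor (α**2 - 11*α/9 - 3/5): discriminant 1577/405, real irrational roots 11/18 + (1/90)*sqrt(7885) and 11/18 - (1/90)*sqrt(7885); poles of order 1, moduli 11/18 + (1/90)*sqrt(7885) and -11/18 + (1/90)*sqrt(7885).
The radius of convergence is the smallest modulus among the singular points: -11/18 + (1/90)*sqrt(7885).
The factor α**2 - 11*α/9 - 3/5 splits as (α - a)(α - a') with a = 11/18 - (1/90)*sqrt(7885), a' = 11/18 + (1/90)*sqrt(7885). At the order-1 pole a set g(α) = (α - a)*f(α) = [-19/40] / (α - a').
Simple pole: residue = g(a) at a = 11/18 - (1/90)*sqrt(7885), which is (9/3320)*sqrt(7885).
The factor α**2 - 11*α/9 - 3/5 splits as (α - a)(α - a') with a = 11/18 + (1/90)*sqrt(7885), a' = 11/18 - (1/90)*sqrt(7885). At the order-1 pole a set g(α) = (α - a)*f(α) = [-19/40] / (α - a').
Simple pole: residue = g(a) at a = 11/18 + (1/90)*sqrt(7885), which is -(9/3320)*sqrt(7885).
List the singular points by increasing real part (a conjugate pair: the negative imaginary part first).

Radius of convergence at 0: -11/18 + (1/90)*sqrt(7885).
At 11/18 - (1/90)*sqrt(7885): a pole of order 1; residue (9/3320)*sqrt(7885).
At 11/18 + (1/90)*sqrt(7885): a pole of order 1; residue -(9/3320)*sqrt(7885).


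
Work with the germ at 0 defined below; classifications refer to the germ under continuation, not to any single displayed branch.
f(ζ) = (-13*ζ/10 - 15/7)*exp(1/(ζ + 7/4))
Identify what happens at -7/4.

The exponent 1/(ζ - (-7/4)) has a pole at -7/4, so exp(1/(ζ - (-7/4))) takes every nonzero value near it: an essential singularity (not a pole of any order).

The point is an essential singularity.


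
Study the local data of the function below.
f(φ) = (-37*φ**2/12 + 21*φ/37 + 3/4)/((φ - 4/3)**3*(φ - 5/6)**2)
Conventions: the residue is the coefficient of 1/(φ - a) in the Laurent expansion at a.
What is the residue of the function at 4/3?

At the order-3 pole 4/3 set g(φ) = (φ - (4/3))^3*f(φ) = (-37*φ**2/12 + 21*φ/37 + 3/4)/(φ - 5/6)**2.
Order-3 pole: residue = g''(a)/2; g''(4/3) = -53710/333, so the residue is -26855/333.

The residue is -26855/333.


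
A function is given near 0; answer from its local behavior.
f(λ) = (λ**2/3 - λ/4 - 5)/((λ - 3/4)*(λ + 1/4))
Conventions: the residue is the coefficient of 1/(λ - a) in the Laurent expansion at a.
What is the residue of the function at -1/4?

At the order-1 pole -1/4 set g(λ) = (λ - (-1/4))*f(λ) = (λ**2/3 - λ/4 - 5)/(λ - 3/4).
Simple pole: residue = g(a) at a = -1/4, which is 59/12.

The residue is 59/12.


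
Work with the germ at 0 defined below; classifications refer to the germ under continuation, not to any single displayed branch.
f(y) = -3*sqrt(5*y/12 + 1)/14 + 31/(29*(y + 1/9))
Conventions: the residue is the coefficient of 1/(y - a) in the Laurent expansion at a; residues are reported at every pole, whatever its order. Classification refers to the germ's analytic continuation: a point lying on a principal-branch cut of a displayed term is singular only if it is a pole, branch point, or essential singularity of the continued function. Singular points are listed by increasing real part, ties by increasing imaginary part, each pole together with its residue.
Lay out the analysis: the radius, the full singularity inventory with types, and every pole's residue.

Radius of convergence at 0: 1/9.
At -12/5: an algebraic (square-root) branch point.
At -1/9: a pole of order 1; residue 31/29.

Denominator factor (y + 1/9): pole of order 1 at -1/9, modulus 1/9.
Branch term (-3/14)*sqrt(1 - y/(-12/5)): its argument vanishes at y = -12/5, a square-root branch point, modulus 12/5.
The radius of convergence is the smallest modulus among the singular points: 1/9.
The branch term is analytic at -1/9 and contributes nothing to the residue; only the rational part matters.
At the order-1 pole -1/9 set g(y) = (y - (-1/9))*(rational part) = 31/29.
Simple pole: residue = g(a) at a = -1/9, which is 31/29.
List the singular points by increasing real part (a conjugate pair: the negative imaginary part first).


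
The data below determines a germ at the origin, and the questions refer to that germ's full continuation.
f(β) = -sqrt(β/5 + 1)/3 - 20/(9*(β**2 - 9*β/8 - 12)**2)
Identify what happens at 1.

Denominator factors: β**2 - 9*β/8 - 12 = -97/8 at β = 1 — none vanishes.
Branch term sqrt(1 - β/(-5)): argument at 1 is 6/5, nonzero, so 1 is not its branch point (a point on a principal cut is still regular for the continued germ).
So the germ continues analytically to 1.

The point is a regular point.


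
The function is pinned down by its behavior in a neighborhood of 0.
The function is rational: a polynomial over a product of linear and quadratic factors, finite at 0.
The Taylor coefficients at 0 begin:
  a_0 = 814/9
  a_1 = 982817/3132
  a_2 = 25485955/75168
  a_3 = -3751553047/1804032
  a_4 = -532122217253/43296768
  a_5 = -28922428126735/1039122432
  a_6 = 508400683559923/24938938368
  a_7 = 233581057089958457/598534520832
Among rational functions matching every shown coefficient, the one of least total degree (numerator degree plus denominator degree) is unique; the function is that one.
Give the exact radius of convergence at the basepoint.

No rational of total degree below 4 reproduces all 8 coefficients; solving the [1/3] Pade equations on them gives f(d) = (4*d/29 + 37/3)/((d + 3/2)*(d**2 - 3*d/8 + 1/11)), whose expansion matches every shown term.
Denominator factor (d**2 - 3*d/8 + 1/11): discriminant -157/704, complex-conjugate roots (3/16) + ((1/176)*sqrt(1727))*i and (3/16) - ((1/176)*sqrt(1727))*i; poles of order 1, moduli (1/11)*sqrt(11) and (1/11)*sqrt(11).
Denominator factor (d + 3/2): pole of order 1 at -3/2, modulus 3/2.
The radius of convergence is the smallest modulus among the singular points: (1/11)*sqrt(11).

The radius of convergence is (1/11)*sqrt(11).


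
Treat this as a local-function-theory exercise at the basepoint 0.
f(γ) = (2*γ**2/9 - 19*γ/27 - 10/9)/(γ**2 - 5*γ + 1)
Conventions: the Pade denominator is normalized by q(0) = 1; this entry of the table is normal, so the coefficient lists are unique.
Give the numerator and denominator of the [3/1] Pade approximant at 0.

The Pade approximant has numerator coefficients [-10/9, -16319/17442, 2815/104652, 563/104652]; denominator coefficients [1, -18571/3876].

Taylor coefficients needed (expand at 0): a_0 = -10/9, a_1 = -169/27, a_2 = -809/27, a_3 = -1292/9, a_4 = -18571/27.
Write the denominator as Q(γ) = 1 + q1*γ. Requiring Q*f - P = O(γ^5) with deg P <= 3 kills the coefficients of γ^4..γ^4 in Q*f:
  γ^4: a_4 + q1*a_3 = 0, i.e. -18571/27 + (-1292/9)*q1 = 0.
Solving this linear system: q1 = -18571/3876.
The numerator is Q*f truncated at degree 3: P0 = a_0 = -10/9; P1 = a_1 + q1*a_0 = -16319/17442; P2 = a_2 + q1*a_1 = 2815/104652; P3 = a_3 + q1*a_2 = 563/104652.


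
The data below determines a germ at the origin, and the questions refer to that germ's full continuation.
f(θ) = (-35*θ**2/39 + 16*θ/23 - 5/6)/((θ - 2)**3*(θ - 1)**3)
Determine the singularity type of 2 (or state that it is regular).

The denominator factor θ - 2 vanishes at 2 and appears to the power 3; the numerator there equals -1813/598, nonzero, and no other factor vanishes.
Hence a pole whose order is the multiplicity, 3.

The point is a pole of order 3.


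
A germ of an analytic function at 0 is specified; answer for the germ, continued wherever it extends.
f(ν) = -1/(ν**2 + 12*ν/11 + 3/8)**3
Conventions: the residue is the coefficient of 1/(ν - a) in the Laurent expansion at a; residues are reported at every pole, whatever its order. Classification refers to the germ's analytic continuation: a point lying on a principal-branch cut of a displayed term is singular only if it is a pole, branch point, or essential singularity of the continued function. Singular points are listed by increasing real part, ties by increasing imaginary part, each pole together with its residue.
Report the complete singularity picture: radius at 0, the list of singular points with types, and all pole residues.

Radius of convergence at 0: (1/4)*sqrt(6).
At (-6/11) - ((5/44)*sqrt(6))*i: a pole of order 3; residue -((1288408/28125)*sqrt(6))*i.
At (-6/11) + ((5/44)*sqrt(6))*i: a pole of order 3; residue ((1288408/28125)*sqrt(6))*i.

Denominator factor (ν**2 + 12*ν/11 + 3/8)^3: discriminant -75/242, complex-conjugate roots (-6/11) + ((5/44)*sqrt(6))*i and (-6/11) - ((5/44)*sqrt(6))*i; poles of order 3, moduli (1/4)*sqrt(6) and (1/4)*sqrt(6).
The radius of convergence is the smallest modulus among the singular points: (1/4)*sqrt(6).
The factor ν**2 + 12*ν/11 + 3/8 splits as (ν - a)(ν - a') with a = (-6/11) - ((5/44)*sqrt(6))*i, a' = (-6/11) + ((5/44)*sqrt(6))*i. At the order-3 pole a set g(ν) = (ν - a)^3*f(ν) = [-1] / (ν - a')^3.
Order-3 pole: residue = g''(a)/2; g''((-6/11) - ((5/44)*sqrt(6))*i) = -((2576816/28125)*sqrt(6))*i, so the residue is -((1288408/28125)*sqrt(6))*i.
The factor ν**2 + 12*ν/11 + 3/8 splits as (ν - a)(ν - a') with a = (-6/11) + ((5/44)*sqrt(6))*i, a' = (-6/11) - ((5/44)*sqrt(6))*i. At the order-3 pole a set g(ν) = (ν - a)^3*f(ν) = [-1] / (ν - a')^3.
Order-3 pole: residue = g''(a)/2; g''((-6/11) + ((5/44)*sqrt(6))*i) = ((2576816/28125)*sqrt(6))*i, so the residue is ((1288408/28125)*sqrt(6))*i.
List the singular points by increasing real part (a conjugate pair: the negative imaginary part first).


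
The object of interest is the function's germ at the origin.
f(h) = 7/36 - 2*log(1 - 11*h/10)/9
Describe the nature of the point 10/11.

The point is a logarithmic branch point.

The term (-2/9)*log(1 - h/(10/11)) has argument 1 - 10/11/(10/11) = 0 at 10/11: a logarithmic (infinitely-sheeted) branch point; the remaining terms are analytic or single-valued there.


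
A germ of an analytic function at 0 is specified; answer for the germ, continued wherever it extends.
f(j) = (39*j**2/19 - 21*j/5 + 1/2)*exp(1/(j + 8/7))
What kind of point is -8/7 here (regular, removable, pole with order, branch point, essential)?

The exponent 1/(j - (-8/7)) has a pole at -8/7, so exp(1/(j - (-8/7))) takes every nonzero value near it: an essential singularity (not a pole of any order).

The point is an essential singularity.


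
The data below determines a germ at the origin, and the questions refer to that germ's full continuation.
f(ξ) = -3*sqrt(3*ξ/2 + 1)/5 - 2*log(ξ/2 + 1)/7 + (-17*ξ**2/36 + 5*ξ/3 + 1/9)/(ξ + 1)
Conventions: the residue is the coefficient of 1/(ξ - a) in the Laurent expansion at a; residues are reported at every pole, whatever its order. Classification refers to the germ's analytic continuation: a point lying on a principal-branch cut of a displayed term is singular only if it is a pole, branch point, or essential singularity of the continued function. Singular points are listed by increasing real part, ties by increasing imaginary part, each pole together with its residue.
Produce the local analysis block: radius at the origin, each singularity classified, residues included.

Radius of convergence at 0: 2/3.
At -2: a logarithmic branch point.
At -1: a pole of order 1; residue -73/36.
At -2/3: an algebraic (square-root) branch point.

Denominator factor (ξ + 1): pole of order 1 at -1, modulus 1.
Branch term (-3/5)*sqrt(1 - ξ/(-2/3)): its argument vanishes at ξ = -2/3, a square-root branch point, modulus 2/3.
Branch term (-2/7)*log(1 - ξ/(-2)): its argument vanishes at ξ = -2, a logarithmic branch point, modulus 2.
The radius of convergence is the smallest modulus among the singular points: 2/3.
The branch terms are analytic at -1 and contribute nothing to the residue; only the rational part matters.
At the order-1 pole -1 set g(ξ) = (ξ - (-1))*(rational part) = -17*ξ**2/36 + 5*ξ/3 + 1/9.
Simple pole: residue = g(a) at a = -1, which is -73/36.
List the singular points by increasing real part (a conjugate pair: the negative imaginary part first).


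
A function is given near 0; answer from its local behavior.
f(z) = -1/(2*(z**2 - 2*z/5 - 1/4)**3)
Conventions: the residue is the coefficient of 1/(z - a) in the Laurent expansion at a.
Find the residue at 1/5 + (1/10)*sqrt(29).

The factor z**2 - 2*z/5 - 1/4 splits as (z - a)(z - a') with a = 1/5 + (1/10)*sqrt(29), a' = 1/5 - (1/10)*sqrt(29). At the order-3 pole a set g(z) = (z - a)^3*f(z) = [-1/2] / (z - a')^3.
Order-3 pole: residue = g''(a)/2; g''(1/5 + (1/10)*sqrt(29)) = -(18750/24389)*sqrt(29), so the residue is -(9375/24389)*sqrt(29).

The residue is -(9375/24389)*sqrt(29).


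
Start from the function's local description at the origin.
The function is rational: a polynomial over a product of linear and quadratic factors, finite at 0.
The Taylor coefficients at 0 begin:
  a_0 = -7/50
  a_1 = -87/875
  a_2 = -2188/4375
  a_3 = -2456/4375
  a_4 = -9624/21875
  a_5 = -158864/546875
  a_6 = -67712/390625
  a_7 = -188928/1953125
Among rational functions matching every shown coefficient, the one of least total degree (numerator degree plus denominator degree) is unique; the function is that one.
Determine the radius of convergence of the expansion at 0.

The radius of convergence is 5/2.

No rational of total degree below 5 reproduces all 8 coefficients; solving the [2/3] Pade equations on them gives f(r) = (7*r**2 - 15*r/14 + 35/16)/(r - 5/2)**3, whose expansion matches every shown term.
Denominator factor (r - 5/2)^3: pole of order 3 at 5/2, modulus 5/2.
The radius of convergence is the smallest modulus among the singular points: 5/2.


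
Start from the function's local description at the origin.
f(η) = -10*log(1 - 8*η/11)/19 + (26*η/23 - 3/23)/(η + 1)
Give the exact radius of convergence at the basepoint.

Denominator factor (η + 1): pole of order 1 at -1, modulus 1.
Branch term (-10/19)*log(1 - η/(11/8)): its argument vanishes at η = 11/8, a logarithmic branch point, modulus 11/8.
The radius of convergence is the smallest modulus among the singular points: 1.

The radius of convergence is 1.


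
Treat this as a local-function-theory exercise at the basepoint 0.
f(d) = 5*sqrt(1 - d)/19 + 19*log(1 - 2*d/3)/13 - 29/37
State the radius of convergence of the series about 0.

The radius of convergence is 1.

Branch term (5/19)*sqrt(1 - d/(1)): its argument vanishes at d = 1, a square-root branch point, modulus 1.
Branch term (19/13)*log(1 - d/(3/2)): its argument vanishes at d = 3/2, a logarithmic branch point, modulus 3/2.
The radius of convergence is the smallest modulus among the singular points: 1.


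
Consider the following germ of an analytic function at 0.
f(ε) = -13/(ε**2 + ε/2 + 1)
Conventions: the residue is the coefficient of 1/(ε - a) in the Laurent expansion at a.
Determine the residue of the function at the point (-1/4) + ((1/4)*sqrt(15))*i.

The residue is ((26/15)*sqrt(15))*i.

The factor ε**2 + ε/2 + 1 splits as (ε - a)(ε - a') with a = (-1/4) + ((1/4)*sqrt(15))*i, a' = (-1/4) - ((1/4)*sqrt(15))*i. At the order-1 pole a set g(ε) = (ε - a)*f(ε) = [-13] / (ε - a').
Simple pole: residue = g(a) at a = (-1/4) + ((1/4)*sqrt(15))*i, which is ((26/15)*sqrt(15))*i.


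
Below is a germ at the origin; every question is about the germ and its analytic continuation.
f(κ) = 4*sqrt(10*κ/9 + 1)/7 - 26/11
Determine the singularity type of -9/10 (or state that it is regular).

The term (4/7)*sqrt(1 - κ/(-9/10)) has argument 1 - -9/10/(-9/10) = 0 at -9/10: a square-root (algebraic, two-sheeted) branch point; the remaining terms are analytic or single-valued there.

The point is an algebraic (square-root) branch point.


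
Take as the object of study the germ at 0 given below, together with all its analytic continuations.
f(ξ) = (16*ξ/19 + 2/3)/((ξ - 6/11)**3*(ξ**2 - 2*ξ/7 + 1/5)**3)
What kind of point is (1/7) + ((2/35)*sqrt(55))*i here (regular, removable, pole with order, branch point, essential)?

The denominator factor ξ**2 - 2*ξ/7 + 1/5 vanishes at (1/7) + ((2/35)*sqrt(55))*i and appears to the power 3; the numerator there equals (314/399) + ((32/665)*sqrt(55))*i, nonzero, and no other factor vanishes.
Hence a pole whose order is the multiplicity, 3.

The point is a pole of order 3.


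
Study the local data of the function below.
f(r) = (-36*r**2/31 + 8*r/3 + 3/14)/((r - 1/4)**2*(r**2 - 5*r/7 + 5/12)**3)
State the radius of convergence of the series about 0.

The radius of convergence is 1/4.

Denominator factor (r**2 - 5*r/7 + 5/12)^3: discriminant -170/147, complex-conjugate roots (5/14) + ((1/42)*sqrt(510))*i and (5/14) - ((1/42)*sqrt(510))*i; poles of order 3, moduli (1/6)*sqrt(15) and (1/6)*sqrt(15).
Denominator factor (r - 1/4)^2: pole of order 2 at 1/4, modulus 1/4.
The radius of convergence is the smallest modulus among the singular points: 1/4.


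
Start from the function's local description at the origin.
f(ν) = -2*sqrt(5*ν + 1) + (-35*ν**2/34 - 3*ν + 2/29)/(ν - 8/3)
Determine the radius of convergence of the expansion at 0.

The radius of convergence is 1/5.

Denominator factor (ν - 8/3): pole of order 1 at 8/3, modulus 8/3.
Branch term (-2)*sqrt(1 - ν/(-1/5)): its argument vanishes at ν = -1/5, a square-root branch point, modulus 1/5.
The radius of convergence is the smallest modulus among the singular points: 1/5.


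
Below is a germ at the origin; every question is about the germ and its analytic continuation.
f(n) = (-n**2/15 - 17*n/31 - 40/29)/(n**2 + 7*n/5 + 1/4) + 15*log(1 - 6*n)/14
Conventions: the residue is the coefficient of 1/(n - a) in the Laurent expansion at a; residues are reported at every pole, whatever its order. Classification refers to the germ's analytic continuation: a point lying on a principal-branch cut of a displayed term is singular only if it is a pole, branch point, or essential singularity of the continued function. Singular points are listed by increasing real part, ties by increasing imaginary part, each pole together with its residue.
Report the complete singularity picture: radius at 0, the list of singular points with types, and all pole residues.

Denominator factor (n**2 + 7*n/5 + 1/4): discriminant 24/25, real irrational roots -7/10 + (1/5)*sqrt(6) and -7/10 - (1/5)*sqrt(6); poles of order 1, moduli 7/10 - (1/5)*sqrt(6) and 7/10 + (1/5)*sqrt(6).
Branch term (15/14)*log(1 - n/(1/6)): its argument vanishes at n = 1/6, a logarithmic branch point, modulus 1/6.
The radius of convergence is the smallest modulus among the singular points: 1/6.
The branch term is analytic at -7/10 - (1/5)*sqrt(6) and contributes nothing to the residue; only the rational part matters.
The factor n**2 + 7*n/5 + 1/4 splits as (n - a)(n - a') with a = -7/10 - (1/5)*sqrt(6), a' = -7/10 + (1/5)*sqrt(6). At the order-1 pole a set g(n) = (n - a)*(rational part) = [-n**2/15 - 17*n/31 - 40/29] / (n - a').
Simple pole: residue = g(a) at a = -7/10 - (1/5)*sqrt(6), which is -529/2325 + (1407977/3236400)*sqrt(6).
The branch term is analytic at -7/10 + (1/5)*sqrt(6) and contributes nothing to the residue; only the rational part matters.
The factor n**2 + 7*n/5 + 1/4 splits as (n - a)(n - a') with a = -7/10 + (1/5)*sqrt(6), a' = -7/10 - (1/5)*sqrt(6). At the order-1 pole a set g(n) = (n - a)*(rational part) = [-n**2/15 - 17*n/31 - 40/29] / (n - a').
Simple pole: residue = g(a) at a = -7/10 + (1/5)*sqrt(6), which is -529/2325 - (1407977/3236400)*sqrt(6).
List the singular points by increasing real part (a conjugate pair: the negative imaginary part first).

Radius of convergence at 0: 1/6.
At -7/10 - (1/5)*sqrt(6): a pole of order 1; residue -529/2325 + (1407977/3236400)*sqrt(6).
At -7/10 + (1/5)*sqrt(6): a pole of order 1; residue -529/2325 - (1407977/3236400)*sqrt(6).
At 1/6: a logarithmic branch point.


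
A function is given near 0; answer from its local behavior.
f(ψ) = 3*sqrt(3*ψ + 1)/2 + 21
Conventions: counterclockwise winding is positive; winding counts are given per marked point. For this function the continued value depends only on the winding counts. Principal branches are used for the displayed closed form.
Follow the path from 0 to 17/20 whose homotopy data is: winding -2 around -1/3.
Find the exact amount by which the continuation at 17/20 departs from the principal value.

The rational part is single-valued and drops out of the difference; each branch term changes only by its own monodromy.
(3/2)*sqrt(1 - ψ/(-1/3)): winding -2 is even, the square root returns to the same sheet, contribution 0.
Summing the contributions at ψ = 17/20 gives 0.

Continued minus principal equals 0.


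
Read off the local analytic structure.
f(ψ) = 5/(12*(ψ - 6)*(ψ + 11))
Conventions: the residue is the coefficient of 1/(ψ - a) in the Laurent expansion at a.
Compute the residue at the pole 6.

At the order-1 pole 6 set g(ψ) = (ψ - (6))*f(ψ) = 5/(12*(ψ + 11)).
Simple pole: residue = g(a) at a = 6, which is 5/204.

The residue is 5/204.


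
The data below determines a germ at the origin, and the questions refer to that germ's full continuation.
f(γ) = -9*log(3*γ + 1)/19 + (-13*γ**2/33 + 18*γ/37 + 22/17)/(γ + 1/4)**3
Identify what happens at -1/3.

The term (-9/19)*log(1 - γ/(-1/3)) has argument 1 - -1/3/(-1/3) = 0 at -1/3: a logarithmic (infinitely-sheeted) branch point; the remaining terms are analytic or single-valued there.

The point is a logarithmic branch point.


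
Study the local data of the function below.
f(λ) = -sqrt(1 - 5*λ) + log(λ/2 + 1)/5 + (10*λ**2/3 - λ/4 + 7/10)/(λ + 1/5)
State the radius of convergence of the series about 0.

Denominator factor (λ + 1/5): pole of order 1 at -1/5, modulus 1/5.
Branch term (1/5)*log(1 - λ/(-2)): its argument vanishes at λ = -2, a logarithmic branch point, modulus 2.
Branch term (-1)*sqrt(1 - λ/(1/5)): its argument vanishes at λ = 1/5, a square-root branch point, modulus 1/5.
The radius of convergence is the smallest modulus among the singular points: 1/5.

The radius of convergence is 1/5.


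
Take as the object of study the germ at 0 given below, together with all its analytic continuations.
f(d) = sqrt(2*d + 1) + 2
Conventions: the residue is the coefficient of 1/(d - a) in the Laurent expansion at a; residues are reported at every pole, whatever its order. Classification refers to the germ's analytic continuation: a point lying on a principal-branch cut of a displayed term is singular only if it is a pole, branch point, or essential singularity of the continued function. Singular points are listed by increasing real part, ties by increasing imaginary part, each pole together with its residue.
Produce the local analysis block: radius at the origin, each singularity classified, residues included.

Radius of convergence at 0: 1/2.
At -1/2: an algebraic (square-root) branch point.

Branch term (1)*sqrt(1 - d/(-1/2)): its argument vanishes at d = -1/2, a square-root branch point, modulus 1/2.
The radius of convergence is the smallest modulus among the singular points: 1/2.


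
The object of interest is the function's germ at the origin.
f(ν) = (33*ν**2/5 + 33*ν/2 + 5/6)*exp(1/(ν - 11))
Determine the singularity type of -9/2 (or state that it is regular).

The point is a regular point.

There is no denominator, hence no pole anywhere.
The essential point of exp(1/(ν - (11))) is 11, not -9/2.
So the germ continues analytically to -9/2.


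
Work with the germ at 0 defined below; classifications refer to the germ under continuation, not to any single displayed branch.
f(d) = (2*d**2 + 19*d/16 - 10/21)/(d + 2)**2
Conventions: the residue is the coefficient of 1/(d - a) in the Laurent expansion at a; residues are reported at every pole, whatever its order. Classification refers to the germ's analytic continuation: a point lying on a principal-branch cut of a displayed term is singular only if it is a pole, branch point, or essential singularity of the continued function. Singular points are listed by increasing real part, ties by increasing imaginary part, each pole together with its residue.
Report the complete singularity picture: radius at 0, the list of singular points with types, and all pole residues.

Radius of convergence at 0: 2.
At -2: a pole of order 2; residue -109/16.

Denominator factor (d + 2)^2: pole of order 2 at -2, modulus 2.
The radius of convergence is the smallest modulus among the singular points: 2.
At the order-2 pole -2 set g(d) = (d - (-2))^2*f(d) = 2*d**2 + 19*d/16 - 10/21.
Order-2 pole: residue = g'(a); g'(-2) = -109/16, so the residue is -109/16.


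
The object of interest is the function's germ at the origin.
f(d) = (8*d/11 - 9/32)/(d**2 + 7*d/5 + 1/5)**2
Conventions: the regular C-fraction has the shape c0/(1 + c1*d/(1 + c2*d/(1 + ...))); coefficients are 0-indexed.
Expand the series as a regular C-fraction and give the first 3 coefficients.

Taylor coefficients (expand at 0): a_0 = -225/32, a_1 = 20525/176, a_2 = -428675/352.
c0 = a_0 = -225/32. Peel one level at a time: if S = 1 + c*d/S' with S'(0) = 1, then c is the d-coefficient of S and S' = c*d/(S - 1).
S_1 = c0/f = 1 + (1642/99)*d + (998611/9801)*d^2 + ...; c1 = 1642/99.
S_2 = c1*d/(S_1 - 1) = 1 + (-998611/162558)*d + ...; c2 = -998611/162558.

The regular C-fraction coefficients are [-225/32, 1642/99, -998611/162558].


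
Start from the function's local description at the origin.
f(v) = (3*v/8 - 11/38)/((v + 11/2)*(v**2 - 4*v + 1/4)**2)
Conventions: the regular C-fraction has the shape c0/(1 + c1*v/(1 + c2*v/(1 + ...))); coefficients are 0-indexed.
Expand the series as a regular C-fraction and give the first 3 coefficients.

The regular C-fraction coefficients are [-16/19, -1343/44, 423289/59092].

Taylor coefficients (expand at 0): a_0 = -16/19, a_1 = -5372/209, a_2 = -1380360/2299.
c0 = a_0 = -16/19. Peel one level at a time: if S = 1 + c*v/S' with S'(0) = 1, then c is the v-coefficient of S and S' = c*v/(S - 1).
S_1 = c0/f = 1 + (-1343/44)*v + (423289/1936)*v^2 + ...; c1 = -1343/44.
S_2 = c1*v/(S_1 - 1) = 1 + (423289/59092)*v + ...; c2 = 423289/59092.


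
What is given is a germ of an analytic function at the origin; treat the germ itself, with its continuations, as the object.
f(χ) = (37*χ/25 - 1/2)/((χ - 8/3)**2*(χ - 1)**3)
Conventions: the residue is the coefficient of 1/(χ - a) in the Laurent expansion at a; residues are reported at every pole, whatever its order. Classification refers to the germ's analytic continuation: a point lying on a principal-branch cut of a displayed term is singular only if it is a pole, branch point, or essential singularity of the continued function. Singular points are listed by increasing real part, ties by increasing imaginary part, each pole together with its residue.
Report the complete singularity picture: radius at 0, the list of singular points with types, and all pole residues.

Denominator factor (χ - 8/3)^2: pole of order 2 at 8/3, modulus 8/3.
Denominator factor (χ - 1)^3: pole of order 3 at 1, modulus 1.
The radius of convergence is the smallest modulus among the singular points: 1.
At the order-3 pole 1 set g(χ) = (χ - (1))^3*f(χ) = (37*χ/25 - 1/2)/(χ - 8/3)**2.
Order-3 pole: residue = g''(a)/2; g''(1) = 31887/15625, so the residue is 31887/31250.
At the order-2 pole 8/3 set g(χ) = (χ - (8/3))^2*f(χ) = (37*χ/25 - 1/2)/(χ - 1)**3.
Order-2 pole: residue = g'(a); g'(8/3) = -31887/31250, so the residue is -31887/31250.
List the singular points by increasing real part (a conjugate pair: the negative imaginary part first).

Radius of convergence at 0: 1.
At 1: a pole of order 3; residue 31887/31250.
At 8/3: a pole of order 2; residue -31887/31250.


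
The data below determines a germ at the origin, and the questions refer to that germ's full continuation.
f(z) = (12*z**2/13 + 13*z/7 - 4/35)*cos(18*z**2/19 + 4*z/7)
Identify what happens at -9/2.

There is no denominator, hence no pole anywhere.
The factor cos(18*z**2/19 + 4*z/7) is entire.
So the germ continues analytically to -9/2.

The point is a regular point.


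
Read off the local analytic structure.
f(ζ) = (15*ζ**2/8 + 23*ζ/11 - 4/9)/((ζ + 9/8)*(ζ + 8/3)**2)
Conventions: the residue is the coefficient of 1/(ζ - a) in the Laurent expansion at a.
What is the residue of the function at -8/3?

The residue is 30920/15059.

At the order-2 pole -8/3 set g(ζ) = (ζ - (-8/3))^2*f(ζ) = (15*ζ**2/8 + 23*ζ/11 - 4/9)/(ζ + 9/8).
Order-2 pole: residue = g'(a); g'(-8/3) = 30920/15059, so the residue is 30920/15059.


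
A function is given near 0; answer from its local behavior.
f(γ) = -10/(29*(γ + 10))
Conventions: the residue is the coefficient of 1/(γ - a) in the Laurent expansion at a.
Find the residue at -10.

The residue is -10/29.

At the order-1 pole -10 set g(γ) = (γ - (-10))*f(γ) = -10/29.
Simple pole: residue = g(a) at a = -10, which is -10/29.


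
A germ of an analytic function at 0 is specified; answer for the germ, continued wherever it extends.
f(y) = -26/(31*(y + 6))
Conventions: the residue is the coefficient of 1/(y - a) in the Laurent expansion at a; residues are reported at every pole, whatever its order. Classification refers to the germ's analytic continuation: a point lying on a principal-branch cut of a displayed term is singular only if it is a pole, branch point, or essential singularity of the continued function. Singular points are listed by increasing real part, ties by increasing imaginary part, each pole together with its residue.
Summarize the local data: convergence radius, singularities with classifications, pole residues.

Denominator factor (y + 6): pole of order 1 at -6, modulus 6.
The radius of convergence is the smallest modulus among the singular points: 6.
At the order-1 pole -6 set g(y) = (y - (-6))*f(y) = -26/31.
Simple pole: residue = g(a) at a = -6, which is -26/31.

Radius of convergence at 0: 6.
At -6: a pole of order 1; residue -26/31.


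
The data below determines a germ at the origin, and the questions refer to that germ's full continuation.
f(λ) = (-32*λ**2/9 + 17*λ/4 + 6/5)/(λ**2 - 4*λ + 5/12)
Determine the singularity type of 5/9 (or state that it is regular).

The point is a regular point.

Denominator factors: λ**2 - 4*λ + 5/12 = -485/324 at λ = 5/9 — none vanishes.
So the germ continues analytically to 5/9.


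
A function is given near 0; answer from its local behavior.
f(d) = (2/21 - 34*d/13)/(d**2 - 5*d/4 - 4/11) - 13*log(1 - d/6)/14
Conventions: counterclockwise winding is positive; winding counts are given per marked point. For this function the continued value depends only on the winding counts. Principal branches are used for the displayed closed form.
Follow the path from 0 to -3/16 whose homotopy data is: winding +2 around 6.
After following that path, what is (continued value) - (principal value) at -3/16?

The rational part is single-valued and drops out of the difference; each branch term changes only by its own monodromy.
(-13/14)*log(1 - d/(6)): each positive loop around 6 adds 2*pi*i to the log, so winding +2 contributes (-13/14)*(2)*2*pi*i = -(26/7)*pi*i.
Summing the contributions at d = -3/16 gives -(26/7)*pi*i.

Continued minus principal equals -(26/7)*pi*i.


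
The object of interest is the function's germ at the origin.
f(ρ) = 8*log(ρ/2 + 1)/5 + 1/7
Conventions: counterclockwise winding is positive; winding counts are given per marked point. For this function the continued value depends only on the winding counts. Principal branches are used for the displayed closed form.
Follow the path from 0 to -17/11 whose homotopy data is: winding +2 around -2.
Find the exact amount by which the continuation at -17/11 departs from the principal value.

The rational part is single-valued and drops out of the difference; each branch term changes only by its own monodromy.
(8/5)*log(1 - ρ/(-2)): each positive loop around -2 adds 2*pi*i to the log, so winding +2 contributes (8/5)*(2)*2*pi*i = (32/5)*pi*i.
Summing the contributions at ρ = -17/11 gives (32/5)*pi*i.

Continued minus principal equals (32/5)*pi*i.


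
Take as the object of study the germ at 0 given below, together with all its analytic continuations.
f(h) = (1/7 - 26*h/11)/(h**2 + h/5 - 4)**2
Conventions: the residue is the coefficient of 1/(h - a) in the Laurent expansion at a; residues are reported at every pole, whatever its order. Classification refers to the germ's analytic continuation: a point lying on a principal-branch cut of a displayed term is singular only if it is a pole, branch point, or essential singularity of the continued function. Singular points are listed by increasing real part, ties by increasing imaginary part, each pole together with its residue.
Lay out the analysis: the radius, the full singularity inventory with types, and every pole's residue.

Radius of convergence at 0: -1/10 + (1/10)*sqrt(401).
At -1/10 - (1/10)*sqrt(401): a pole of order 2; residue (7300/12381677)*sqrt(401).
At -1/10 + (1/10)*sqrt(401): a pole of order 2; residue -(7300/12381677)*sqrt(401).

Denominator factor (h**2 + h/5 - 4)^2: discriminant 401/25, real irrational roots -1/10 + (1/10)*sqrt(401) and -1/10 - (1/10)*sqrt(401); poles of order 2, moduli -1/10 + (1/10)*sqrt(401) and 1/10 + (1/10)*sqrt(401).
The radius of convergence is the smallest modulus among the singular points: -1/10 + (1/10)*sqrt(401).
The factor h**2 + h/5 - 4 splits as (h - a)(h - a') with a = -1/10 - (1/10)*sqrt(401), a' = -1/10 + (1/10)*sqrt(401). At the order-2 pole a set g(h) = (h - a)^2*f(h) = [1/7 - 26*h/11] / (h - a')^2.
Order-2 pole: residue = g'(a); g'(-1/10 - (1/10)*sqrt(401)) = (7300/12381677)*sqrt(401), so the residue is (7300/12381677)*sqrt(401).
The factor h**2 + h/5 - 4 splits as (h - a)(h - a') with a = -1/10 + (1/10)*sqrt(401), a' = -1/10 - (1/10)*sqrt(401). At the order-2 pole a set g(h) = (h - a)^2*f(h) = [1/7 - 26*h/11] / (h - a')^2.
Order-2 pole: residue = g'(a); g'(-1/10 + (1/10)*sqrt(401)) = -(7300/12381677)*sqrt(401), so the residue is -(7300/12381677)*sqrt(401).
List the singular points by increasing real part (a conjugate pair: the negative imaginary part first).


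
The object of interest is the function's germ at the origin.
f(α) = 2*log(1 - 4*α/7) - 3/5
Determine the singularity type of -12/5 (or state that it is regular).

There is no denominator, hence no pole anywhere.
Branch term log(1 - α/(7/4)): argument at -12/5 is 83/35, nonzero, so -12/5 is not its branch point (a point on a principal cut is still regular for the continued germ).
So the germ continues analytically to -12/5.

The point is a regular point.


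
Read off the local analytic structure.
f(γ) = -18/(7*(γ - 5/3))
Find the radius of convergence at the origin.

The radius of convergence is 5/3.

Denominator factor (γ - 5/3): pole of order 1 at 5/3, modulus 5/3.
The radius of convergence is the smallest modulus among the singular points: 5/3.


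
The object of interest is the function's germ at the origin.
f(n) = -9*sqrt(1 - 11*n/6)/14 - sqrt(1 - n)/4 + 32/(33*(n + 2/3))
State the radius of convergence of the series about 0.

Denominator factor (n + 2/3): pole of order 1 at -2/3, modulus 2/3.
Branch term (-1/4)*sqrt(1 - n/(1)): its argument vanishes at n = 1, a square-root branch point, modulus 1.
Branch term (-9/14)*sqrt(1 - n/(6/11)): its argument vanishes at n = 6/11, a square-root branch point, modulus 6/11.
The radius of convergence is the smallest modulus among the singular points: 6/11.

The radius of convergence is 6/11.


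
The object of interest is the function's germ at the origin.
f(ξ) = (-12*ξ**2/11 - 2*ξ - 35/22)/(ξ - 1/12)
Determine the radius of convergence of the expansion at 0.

The radius of convergence is 1/12.

Denominator factor (ξ - 1/12): pole of order 1 at 1/12, modulus 1/12.
The radius of convergence is the smallest modulus among the singular points: 1/12.


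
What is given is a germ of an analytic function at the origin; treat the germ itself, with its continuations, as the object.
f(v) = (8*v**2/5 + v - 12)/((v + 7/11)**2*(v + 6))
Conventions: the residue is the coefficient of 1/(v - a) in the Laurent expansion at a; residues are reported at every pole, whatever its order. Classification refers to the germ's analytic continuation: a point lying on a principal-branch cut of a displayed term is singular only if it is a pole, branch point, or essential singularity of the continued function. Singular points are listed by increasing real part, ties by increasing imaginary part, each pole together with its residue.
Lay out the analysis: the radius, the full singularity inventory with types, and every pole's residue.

Radius of convergence at 0: 7/11.
At -6: a pole of order 1; residue 23958/17405.
At -7/11: a pole of order 2; residue 778/3481.

Denominator factor (v + 7/11)^2: pole of order 2 at -7/11, modulus 7/11.
Denominator factor (v + 6): pole of order 1 at -6, modulus 6.
The radius of convergence is the smallest modulus among the singular points: 7/11.
At the order-1 pole -6 set g(v) = (v - (-6))*f(v) = (8*v**2/5 + v - 12)/(v + 7/11)**2.
Simple pole: residue = g(a) at a = -6, which is 23958/17405.
At the order-2 pole -7/11 set g(v) = (v - (-7/11))^2*f(v) = (8*v**2/5 + v - 12)/(v + 6).
Order-2 pole: residue = g'(a); g'(-7/11) = 778/3481, so the residue is 778/3481.
List the singular points by increasing real part (a conjugate pair: the negative imaginary part first).
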